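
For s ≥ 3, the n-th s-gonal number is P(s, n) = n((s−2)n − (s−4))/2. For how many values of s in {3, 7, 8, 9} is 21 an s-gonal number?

s = 3: P(3, 6) = 21. ✓
s = 7: P(7, 3) = 18 and P(7, 4) = 34; 21 is not s-gonal.
s = 8: P(8, 3) = 21. ✓
s = 9: P(9, 2) = 9 and P(9, 3) = 24; 21 is not s-gonal.
Hits: s ∈ {3, 8} → 2.

2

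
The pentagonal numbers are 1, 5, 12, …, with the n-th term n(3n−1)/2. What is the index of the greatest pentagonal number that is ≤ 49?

Solve n(3n−1)/2 ≤ 49 for integer n.
n = 5 gives 35 ≤ 49, while n = 6 gives 51 > 49; so the answer is index 5.

5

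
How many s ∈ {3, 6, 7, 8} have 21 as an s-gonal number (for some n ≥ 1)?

2

s = 3: P(3, 6) = 21. ✓
s = 6: P(6, 3) = 15 and P(6, 4) = 28; 21 is not s-gonal.
s = 7: P(7, 3) = 18 and P(7, 4) = 34; 21 is not s-gonal.
s = 8: P(8, 3) = 21. ✓
Hits: s ∈ {3, 8} → 2.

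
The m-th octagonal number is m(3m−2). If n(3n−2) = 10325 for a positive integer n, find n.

59

Set n(3n−2) = 10325, giving 3n² − 2n − 10325 = 0.
The discriminant is 4 + 12·10325 = 123904, and √123904 = 352.
So n = (2 + 352) / 6 = 354/6 = 59.
Check: 59·(3·59 − 2) = 10325. ✓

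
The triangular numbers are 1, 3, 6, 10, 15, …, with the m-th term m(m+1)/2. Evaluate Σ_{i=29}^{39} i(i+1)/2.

Σ i(i+1)/2 = (Σi² + Σi) / 2 over i = 29..39.
Σi = 780 − 406 = 374 and Σi² = 20540 − 7714 = 12826.
(1·12826 + 1·374) / 2 = 13200/2 = 6600.

6600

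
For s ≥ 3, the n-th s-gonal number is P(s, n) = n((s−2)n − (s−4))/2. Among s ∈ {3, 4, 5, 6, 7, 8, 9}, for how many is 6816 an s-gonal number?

s = 3: P(3, 116) = 6786 and P(3, 117) = 6903; 6816 is not s-gonal.
s = 4: P(4, 82) = 6724 and P(4, 83) = 6889; 6816 is not s-gonal.
s = 5: P(5, 67) = 6700 and P(5, 68) = 6902; 6816 is not s-gonal.
s = 6: P(6, 58) = 6670 and P(6, 59) = 6903; 6816 is not s-gonal.
s = 7: P(7, 52) = 6682 and P(7, 53) = 6943; 6816 is not s-gonal.
s = 8: P(8, 48) = 6816. ✓
s = 9: P(9, 44) = 6666 and P(9, 45) = 6975; 6816 is not s-gonal.
Hits: s ∈ {8} → 1.

1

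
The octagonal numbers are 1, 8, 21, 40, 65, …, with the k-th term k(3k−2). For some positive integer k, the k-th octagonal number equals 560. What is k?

Set n(3n−2) = 560, giving 3n² − 2n − 560 = 0.
The discriminant is 4 + 12·560 = 6724, and √6724 = 82.
So n = (2 + 82) / 6 = 84/6 = 14.

14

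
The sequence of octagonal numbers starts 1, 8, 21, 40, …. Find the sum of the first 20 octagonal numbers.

8190

Σ i(3i−2) = 3Σi² − 2Σi over i = 1..20.
Σi = 210 and Σi² = 2870.
3·2870 − 2·210 = 8190.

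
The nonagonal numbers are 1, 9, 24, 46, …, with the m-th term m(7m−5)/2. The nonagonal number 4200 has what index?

Set n(7n−5)/2 = 4200, giving 7n² − 5n − 8400 = 0.
The discriminant is 25 + 56·4200 = 235225, and √235225 = 485.
So n = (5 + 485) / 14 = 490/14 = 35.
Check: 35·(7·35 − 5)/2 = 4200. ✓

35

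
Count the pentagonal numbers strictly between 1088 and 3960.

24

The n-th pentagonal number is n(3n−1)/2.
Smallest index with value > 1088: n = 28 (giving 1162).
Largest index with value < 3960: n = 51 (giving 3876).
Indices 28 through 51: 24 terms.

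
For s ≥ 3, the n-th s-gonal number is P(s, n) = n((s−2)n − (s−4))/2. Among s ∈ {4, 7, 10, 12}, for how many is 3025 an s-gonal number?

s = 4: P(4, 55) = 3025. ✓
s = 7: P(7, 35) = 3010 and P(7, 36) = 3186; 3025 is not s-gonal.
s = 10: P(10, 27) = 2835 and P(10, 28) = 3052; 3025 is not s-gonal.
s = 12: P(12, 25) = 3025. ✓
Hits: s ∈ {4, 12} → 2.

2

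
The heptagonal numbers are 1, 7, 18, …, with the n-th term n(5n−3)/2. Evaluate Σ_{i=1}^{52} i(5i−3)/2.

118508

Σ i(5i−3)/2 = (5Σi² − 3Σi) / 2 over i = 1..52.
Σi = 1378 and Σi² = 48230.
(5·48230 − 3·1378) / 2 = 237016/2 = 118508.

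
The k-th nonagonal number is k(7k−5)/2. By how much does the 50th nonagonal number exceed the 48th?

50·(7·50 − 5)/2 = 8625 and 48·(7·48 − 5)/2 = 7944.
Difference: 8625 − 7944 = 681.

681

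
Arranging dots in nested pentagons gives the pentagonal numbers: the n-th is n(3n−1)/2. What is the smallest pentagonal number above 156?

Solve n(3n−1)/2 > 156 for integer n.
The largest n with value ≤ 156 is 10 (since 145 ≤ 156 < 176), so the first above is n = 11, value 176.

176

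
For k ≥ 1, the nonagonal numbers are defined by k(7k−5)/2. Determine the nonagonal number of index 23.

The 23rd nonagonal number is n(7n−5)/2 with n = 23.
23·(7·23 − 5)/2 = 23·156/2 = 23·78 = 1794.

1794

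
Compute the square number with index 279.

279² = 77841.

77841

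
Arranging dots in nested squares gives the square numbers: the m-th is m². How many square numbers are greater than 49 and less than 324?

The n-th square number is n².
Smallest index with value > 49: n = 8 (giving 64).
Largest index with value < 324: n = 17 (giving 289).
Indices 8 through 17: 10 terms.

10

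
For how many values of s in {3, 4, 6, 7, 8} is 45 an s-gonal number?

s = 3: P(3, 9) = 45. ✓
s = 4: P(4, 6) = 36 and P(4, 7) = 49; 45 is not s-gonal.
s = 6: P(6, 5) = 45. ✓
s = 7: P(7, 4) = 34 and P(7, 5) = 55; 45 is not s-gonal.
s = 8: P(8, 4) = 40 and P(8, 5) = 65; 45 is not s-gonal.
Hits: s ∈ {3, 6} → 2.

2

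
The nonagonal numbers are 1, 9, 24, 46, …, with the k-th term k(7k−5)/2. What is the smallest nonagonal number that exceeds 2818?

2871

Solve n(7n−5)/2 > 2818 for integer n.
The largest n with value ≤ 2818 is 28 (since 2674 ≤ 2818 < 2871), so the first above is n = 29, value 2871.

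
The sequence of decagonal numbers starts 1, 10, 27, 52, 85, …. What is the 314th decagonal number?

393442

The 314th decagonal number is n(4n−3) with n = 314.
314·(4·314 − 3) = 314·1253 = 393442.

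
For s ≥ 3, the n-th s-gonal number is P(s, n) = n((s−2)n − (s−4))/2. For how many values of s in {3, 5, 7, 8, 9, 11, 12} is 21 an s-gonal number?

s = 3: P(3, 6) = 21. ✓
s = 5: P(5, 3) = 12 and P(5, 4) = 22; 21 is not s-gonal.
s = 7: P(7, 3) = 18 and P(7, 4) = 34; 21 is not s-gonal.
s = 8: P(8, 3) = 21. ✓
s = 9: P(9, 2) = 9 and P(9, 3) = 24; 21 is not s-gonal.
s = 11: P(11, 2) = 11 and P(11, 3) = 30; 21 is not s-gonal.
s = 12: P(12, 2) = 12 and P(12, 3) = 33; 21 is not s-gonal.
Hits: s ∈ {3, 8} → 2.

2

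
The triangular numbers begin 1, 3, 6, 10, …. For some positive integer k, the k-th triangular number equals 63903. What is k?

Set n(n+1)/2 = 63903, giving n² + n − 127806 = 0.
The discriminant is 1 + 8·63903 = 511225, and √511225 = 715.
So n = (-1 + 715) / 2 = 714/2 = 357.
Check: 357·358/2 = 63903. ✓

357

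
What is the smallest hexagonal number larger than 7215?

7381

Solve n(2n−1) > 7215 for integer n.
The largest n with value ≤ 7215 is 60 (since 7140 ≤ 7215 < 7381), so the first above is n = 61, value 7381.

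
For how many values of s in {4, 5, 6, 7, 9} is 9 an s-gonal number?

s = 4: P(4, 3) = 9. ✓
s = 5: P(5, 2) = 5 and P(5, 3) = 12; 9 is not s-gonal.
s = 6: P(6, 2) = 6 and P(6, 3) = 15; 9 is not s-gonal.
s = 7: P(7, 2) = 7 and P(7, 3) = 18; 9 is not s-gonal.
s = 9: P(9, 2) = 9. ✓
Hits: s ∈ {4, 9} → 2.

2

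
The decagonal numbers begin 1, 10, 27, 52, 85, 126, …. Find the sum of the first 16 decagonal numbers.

5576

Σ i(4i−3) = 4Σi² − 3Σi over i = 1..16.
Σi = 136 and Σi² = 1496.
4·1496 − 3·136 = 5576.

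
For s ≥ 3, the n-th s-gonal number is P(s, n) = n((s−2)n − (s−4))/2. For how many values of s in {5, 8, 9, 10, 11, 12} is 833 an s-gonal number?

s = 5: P(5, 23) = 782 and P(5, 24) = 852; 833 is not s-gonal.
s = 8: P(8, 17) = 833. ✓
s = 9: P(9, 15) = 750 and P(9, 16) = 856; 833 is not s-gonal.
s = 10: P(10, 14) = 742 and P(10, 15) = 855; 833 is not s-gonal.
s = 11: P(11, 14) = 833. ✓
s = 12: P(12, 13) = 793 and P(12, 14) = 924; 833 is not s-gonal.
Hits: s ∈ {8, 11} → 2.

2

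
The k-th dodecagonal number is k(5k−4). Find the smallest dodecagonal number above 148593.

148953

Solve n(5n−4) > 148593 for integer n.
The largest n with value ≤ 148593 is 172 (since 147232 ≤ 148593 < 148953), so the first above is n = 173, value 148953.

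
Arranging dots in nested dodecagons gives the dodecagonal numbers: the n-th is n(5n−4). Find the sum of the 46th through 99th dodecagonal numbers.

1469115

Σ i(5i−4) = 5Σi² − 4Σi over i = 46..99.
Σi = 4950 − 1035 = 3915 and Σi² = 328350 − 31395 = 296955.
5·296955 − 4·3915 = 1469115.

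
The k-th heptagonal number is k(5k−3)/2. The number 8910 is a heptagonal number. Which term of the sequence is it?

Set n(5n−3)/2 = 8910, giving 5n² − 3n − 17820 = 0.
The discriminant is 9 + 40·8910 = 356409, and √356409 = 597.
So n = (3 + 597) / 10 = 600/10 = 60.

60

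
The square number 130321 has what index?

361

We need n² = 130321, so n = √130321 = 361.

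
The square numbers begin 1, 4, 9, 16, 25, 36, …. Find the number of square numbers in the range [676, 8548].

67

The n-th square number is n².
Smallest index with value ≥ 676: n = 26 (giving 676).
Largest index with value ≤ 8548: n = 92 (giving 8464).
Indices 26 through 92: 67 terms.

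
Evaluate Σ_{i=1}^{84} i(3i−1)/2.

Σ i(3i−1)/2 = (3Σi² − Σi) / 2 over i = 1..84.
Σi = 3570 and Σi² = 201110.
(3·201110 − 1·3570) / 2 = 599760/2 = 299880.

299880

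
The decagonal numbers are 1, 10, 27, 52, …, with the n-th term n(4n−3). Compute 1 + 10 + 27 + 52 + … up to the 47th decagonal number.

Σ i(4i−3) = 4Σi² − 3Σi over i = 1..47.
Σi = 1128 and Σi² = 35720.
4·35720 − 3·1128 = 139496.

139496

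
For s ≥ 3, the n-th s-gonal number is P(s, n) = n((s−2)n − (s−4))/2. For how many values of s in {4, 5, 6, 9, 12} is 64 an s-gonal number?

2

s = 4: P(4, 8) = 64. ✓
s = 5: P(5, 6) = 51 and P(5, 7) = 70; 64 is not s-gonal.
s = 6: P(6, 5) = 45 and P(6, 6) = 66; 64 is not s-gonal.
s = 9: P(9, 4) = 46 and P(9, 5) = 75; 64 is not s-gonal.
s = 12: P(12, 4) = 64. ✓
Hits: s ∈ {4, 12} → 2.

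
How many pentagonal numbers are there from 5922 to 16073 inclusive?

41

The n-th pentagonal number is n(3n−1)/2.
Smallest index with value ≥ 5922: n = 63 (giving 5922).
Largest index with value ≤ 16073: n = 103 (giving 15862).
Indices 63 through 103: 41 terms.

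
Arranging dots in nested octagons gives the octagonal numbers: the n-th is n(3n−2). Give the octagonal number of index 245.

179585

The 245th octagonal number is n(3n−2) with n = 245.
245·(3·245 − 2) = 245·733 = 179585.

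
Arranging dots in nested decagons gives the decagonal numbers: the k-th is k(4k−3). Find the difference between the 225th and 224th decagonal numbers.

Consecutive decagonal numbers differ by 8n − 7: here 8·225 − 7 = 1793.

1793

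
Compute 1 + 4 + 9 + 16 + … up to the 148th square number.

1091574

Σ_{i=1}^{148} i² = 148·149·297/6 = 1091574.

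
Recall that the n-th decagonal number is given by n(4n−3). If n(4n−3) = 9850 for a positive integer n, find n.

50

Set n(4n−3) = 9850, giving 4n² − 3n − 9850 = 0.
The discriminant is 9 + 16·9850 = 157609, and √157609 = 397.
So n = (3 + 397) / 8 = 400/8 = 50.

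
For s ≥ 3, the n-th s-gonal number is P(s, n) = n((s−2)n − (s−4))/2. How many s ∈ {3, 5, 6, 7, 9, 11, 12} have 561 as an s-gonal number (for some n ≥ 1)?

3

s = 3: P(3, 33) = 561. ✓
s = 5: P(5, 19) = 532 and P(5, 20) = 590; 561 is not s-gonal.
s = 6: P(6, 17) = 561. ✓
s = 7: P(7, 15) = 540 and P(7, 16) = 616; 561 is not s-gonal.
s = 9: P(9, 13) = 559 and P(9, 14) = 651; 561 is not s-gonal.
s = 11: P(11, 11) = 506 and P(11, 12) = 606; 561 is not s-gonal.
s = 12: P(12, 11) = 561. ✓
Hits: s ∈ {3, 6, 12} → 3.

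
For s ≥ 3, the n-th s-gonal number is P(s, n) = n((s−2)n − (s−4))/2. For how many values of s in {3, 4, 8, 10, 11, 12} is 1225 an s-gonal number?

2

s = 3: P(3, 49) = 1225. ✓
s = 4: P(4, 35) = 1225. ✓
s = 8: P(8, 20) = 1160 and P(8, 21) = 1281; 1225 is not s-gonal.
s = 10: P(10, 17) = 1105 and P(10, 18) = 1242; 1225 is not s-gonal.
s = 11: P(11, 16) = 1096 and P(11, 17) = 1241; 1225 is not s-gonal.
s = 12: P(12, 16) = 1216 and P(12, 17) = 1377; 1225 is not s-gonal.
Hits: s ∈ {3, 4} → 2.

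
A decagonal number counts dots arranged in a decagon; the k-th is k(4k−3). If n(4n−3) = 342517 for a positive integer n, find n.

Set n(4n−3) = 342517, giving 4n² − 3n − 342517 = 0.
The discriminant is 9 + 16·342517 = 5480281, and √5480281 = 2341.
So n = (3 + 2341) / 8 = 2344/8 = 293.

293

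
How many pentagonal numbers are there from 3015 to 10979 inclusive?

The n-th pentagonal number is n(3n−1)/2.
Smallest index with value ≥ 3015: n = 45 (giving 3015).
Largest index with value ≤ 10979: n = 85 (giving 10795).
Indices 45 through 85: 41 terms.

41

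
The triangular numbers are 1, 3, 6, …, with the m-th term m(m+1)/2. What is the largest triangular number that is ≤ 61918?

61776

Solve n(n+1)/2 ≤ 61918 for integer n.
n = 351 gives 61776 ≤ 61918, while n = 352 gives 62128 > 61918; so the answer is 61776.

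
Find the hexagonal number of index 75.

75·(2·75 − 1) = 75·149 = 11175.

11175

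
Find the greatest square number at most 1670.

1600

Solve n² ≤ 1670 for integer n.
n = 40 gives 1600 ≤ 1670, while n = 41 gives 1681 > 1670; so the answer is 1600.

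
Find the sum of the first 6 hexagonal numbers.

Σ i(2i−1) = 2Σi² − Σi over i = 1..6.
Σi = 21 and Σi² = 91.
2·91 − 1·21 = 161.

161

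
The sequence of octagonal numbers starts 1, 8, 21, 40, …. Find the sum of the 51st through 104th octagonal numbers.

1003995

Σ i(3i−2) = 3Σi² − 2Σi over i = 51..104.
Σi = 5460 − 1275 = 4185 and Σi² = 380380 − 42925 = 337455.
3·337455 − 2·4185 = 1003995.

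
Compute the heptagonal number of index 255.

162180

The 255th heptagonal number is n(5n−3)/2 with n = 255.
255·(5·255 − 3)/2 = 255·1272/2 = 255·636 = 162180.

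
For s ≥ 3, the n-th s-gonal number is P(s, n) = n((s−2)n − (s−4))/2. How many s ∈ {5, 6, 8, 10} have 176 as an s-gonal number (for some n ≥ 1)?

s = 5: P(5, 11) = 176. ✓
s = 6: P(6, 9) = 153 and P(6, 10) = 190; 176 is not s-gonal.
s = 8: P(8, 8) = 176. ✓
s = 10: P(10, 7) = 175 and P(10, 8) = 232; 176 is not s-gonal.
Hits: s ∈ {5, 8} → 2.

2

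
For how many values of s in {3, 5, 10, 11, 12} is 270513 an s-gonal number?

1

s = 3: P(3, 735) = 270480 and P(3, 736) = 271216; 270513 is not s-gonal.
s = 5: P(5, 424) = 269452 and P(5, 425) = 270725; 270513 is not s-gonal.
s = 10: P(10, 260) = 269620 and P(10, 261) = 271701; 270513 is not s-gonal.
s = 11: P(11, 245) = 269255 and P(11, 246) = 271461; 270513 is not s-gonal.
s = 12: P(12, 233) = 270513. ✓
Hits: s ∈ {12} → 1.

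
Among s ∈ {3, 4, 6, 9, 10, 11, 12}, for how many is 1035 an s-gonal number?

s = 3: P(3, 45) = 1035. ✓
s = 4: P(4, 32) = 1024 and P(4, 33) = 1089; 1035 is not s-gonal.
s = 6: P(6, 23) = 1035. ✓
s = 9: P(9, 17) = 969 and P(9, 18) = 1089; 1035 is not s-gonal.
s = 10: P(10, 16) = 976 and P(10, 17) = 1105; 1035 is not s-gonal.
s = 11: P(11, 15) = 960 and P(11, 16) = 1096; 1035 is not s-gonal.
s = 12: P(12, 14) = 924 and P(12, 15) = 1065; 1035 is not s-gonal.
Hits: s ∈ {3, 6} → 2.

2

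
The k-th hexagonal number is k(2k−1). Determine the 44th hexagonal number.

The 44th hexagonal number is n(2n−1) with n = 44.
44·(2·44 − 1) = 44·87 = 3828.

3828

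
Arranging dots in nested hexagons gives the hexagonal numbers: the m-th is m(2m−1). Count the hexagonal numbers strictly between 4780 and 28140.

The n-th hexagonal number is n(2n−1).
Smallest index with value > 4780: n = 50 (giving 4950).
Largest index with value < 28140: n = 118 (giving 27730).
Indices 50 through 118: 69 terms.

69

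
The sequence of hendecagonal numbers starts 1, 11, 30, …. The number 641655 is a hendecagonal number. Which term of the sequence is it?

378

Set n(9n−7)/2 = 641655, giving 9n² − 7n − 1283310 = 0.
The discriminant is 49 + 72·641655 = 46199209, and √46199209 = 6797.
So n = (7 + 6797) / 18 = 6804/18 = 378.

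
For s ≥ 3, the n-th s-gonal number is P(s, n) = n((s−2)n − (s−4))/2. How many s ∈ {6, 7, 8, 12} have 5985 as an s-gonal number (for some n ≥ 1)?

s = 6: P(6, 54) = 5778 and P(6, 55) = 5995; 5985 is not s-gonal.
s = 7: P(7, 49) = 5929 and P(7, 50) = 6175; 5985 is not s-gonal.
s = 8: P(8, 45) = 5985. ✓
s = 12: P(12, 35) = 5985. ✓
Hits: s ∈ {8, 12} → 2.

2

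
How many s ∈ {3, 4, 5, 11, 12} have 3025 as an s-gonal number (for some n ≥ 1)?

2

s = 3: P(3, 77) = 3003 and P(3, 78) = 3081; 3025 is not s-gonal.
s = 4: P(4, 55) = 3025. ✓
s = 5: P(5, 45) = 3015 and P(5, 46) = 3151; 3025 is not s-gonal.
s = 11: P(11, 26) = 2951 and P(11, 27) = 3186; 3025 is not s-gonal.
s = 12: P(12, 25) = 3025. ✓
Hits: s ∈ {4, 12} → 2.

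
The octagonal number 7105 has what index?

Set n(3n−2) = 7105, giving 3n² − 2n − 7105 = 0.
The discriminant is 4 + 12·7105 = 85264, and √85264 = 292.
So n = (2 + 292) / 6 = 294/6 = 49.

49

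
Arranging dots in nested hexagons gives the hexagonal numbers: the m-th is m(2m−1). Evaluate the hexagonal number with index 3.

15

The 3rd hexagonal number is n(2n−1) with n = 3.
3·(2·3 − 1) = 3·5 = 15.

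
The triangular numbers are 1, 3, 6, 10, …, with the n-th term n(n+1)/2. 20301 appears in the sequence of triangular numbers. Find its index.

Set n(n+1)/2 = 20301, giving n² + n − 40602 = 0.
So n = (-1 + 403) / 2 = 402/2 = 201.

201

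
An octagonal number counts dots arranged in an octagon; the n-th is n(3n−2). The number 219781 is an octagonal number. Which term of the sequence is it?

271

Set n(3n−2) = 219781, giving 3n² − 2n − 219781 = 0.
So n = (2 + 1624) / 6 = 1626/6 = 271.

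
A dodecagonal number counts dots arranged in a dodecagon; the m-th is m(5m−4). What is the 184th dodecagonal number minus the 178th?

10836

184·(5·184 − 4) = 168544 and 178·(5·178 − 4) = 157708.
Difference: 168544 − 157708 = 10836.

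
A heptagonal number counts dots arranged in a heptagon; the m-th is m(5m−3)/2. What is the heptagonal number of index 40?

3940

40·(5·40 − 3)/2 = 40·197/2 = 3940.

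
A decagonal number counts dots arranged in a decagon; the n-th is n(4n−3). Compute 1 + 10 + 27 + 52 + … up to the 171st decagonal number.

6681426

Σ i(4i−3) = 4Σi² − 3Σi over i = 1..171.
Σi = 14706 and Σi² = 1681386.
4·1681386 − 3·14706 = 6681426.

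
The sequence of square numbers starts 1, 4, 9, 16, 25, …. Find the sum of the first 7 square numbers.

140

Σ_{i=1}^{7} i² = 7·8·15/6 = 140.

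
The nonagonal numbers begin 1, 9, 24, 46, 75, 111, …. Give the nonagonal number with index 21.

1491

21·(7·21 − 5)/2 = 21·142/2 = 21·71 = 1491.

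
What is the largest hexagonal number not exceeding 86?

66

Solve n(2n−1) ≤ 86 for integer n.
n = 6 gives 66 ≤ 86, while n = 7 gives 91 > 86; so the answer is 66.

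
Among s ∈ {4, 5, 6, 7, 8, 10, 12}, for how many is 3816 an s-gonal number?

s = 4: P(4, 61) = 3721 and P(4, 62) = 3844; 3816 is not s-gonal.
s = 5: P(5, 50) = 3725 and P(5, 51) = 3876; 3816 is not s-gonal.
s = 6: P(6, 43) = 3655 and P(6, 44) = 3828; 3816 is not s-gonal.
s = 7: P(7, 39) = 3744 and P(7, 40) = 3940; 3816 is not s-gonal.
s = 8: P(8, 36) = 3816. ✓
s = 10: P(10, 31) = 3751 and P(10, 32) = 4000; 3816 is not s-gonal.
s = 12: P(12, 28) = 3808 and P(12, 29) = 4089; 3816 is not s-gonal.
Hits: s ∈ {8} → 1.

1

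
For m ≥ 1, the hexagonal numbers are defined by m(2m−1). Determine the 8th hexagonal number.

The 8th hexagonal number is n(2n−1) with n = 8.
8·(2·8 − 1) = 8·15 = 120.

120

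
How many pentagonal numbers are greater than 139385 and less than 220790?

78

The n-th pentagonal number is n(3n−1)/2.
Smallest index with value > 139385: n = 306 (giving 140301).
Largest index with value < 220790: n = 383 (giving 219842).
Indices 306 through 383: 78 terms.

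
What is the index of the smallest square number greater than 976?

32

Solve n² > 976 for integer n.
The largest n with value ≤ 976 is 31 (since 961 ≤ 976 < 1024), so the first above is n = 32, value 1024.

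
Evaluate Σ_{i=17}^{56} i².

Σ_{i=17}^{56} i² = 60116 − 1496 = 58620.

58620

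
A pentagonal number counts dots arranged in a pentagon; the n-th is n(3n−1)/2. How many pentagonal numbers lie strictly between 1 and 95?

7

The n-th pentagonal number is n(3n−1)/2.
Smallest index with value > 1: n = 2 (giving 5).
Largest index with value < 95: n = 8 (giving 92).
Indices 2 through 8: 7 terms.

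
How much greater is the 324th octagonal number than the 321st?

5799

324·(3·324 − 2) = 314280 and 321·(3·321 − 2) = 308481.
Difference: 314280 − 308481 = 5799.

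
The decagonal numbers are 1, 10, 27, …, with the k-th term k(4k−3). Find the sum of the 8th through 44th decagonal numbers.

Σ i(4i−3) = 4Σi² − 3Σi over i = 8..44.
Σi = 990 − 28 = 962 and Σi² = 29370 − 140 = 29230.
4·29230 − 3·962 = 114034.

114034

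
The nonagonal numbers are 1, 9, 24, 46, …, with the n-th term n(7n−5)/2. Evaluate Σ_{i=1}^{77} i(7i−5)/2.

Σ i(7i−5)/2 = (7Σi² − 5Σi) / 2 over i = 1..77.
Σi = 3003 and Σi² = 155155.
(7·155155 − 5·3003) / 2 = 1071070/2 = 535535.

535535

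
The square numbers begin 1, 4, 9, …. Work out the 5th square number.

25

5² = 25.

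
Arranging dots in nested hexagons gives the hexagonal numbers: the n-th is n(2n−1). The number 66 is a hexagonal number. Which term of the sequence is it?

6

Set n(2n−1) = 66, giving 2n² − n − 66 = 0.
The discriminant is 1 + 8·66 = 529, and √529 = 23.
So n = (1 + 23) / 4 = 24/4 = 6.
Check: 6·(2·6 − 1) = 66. ✓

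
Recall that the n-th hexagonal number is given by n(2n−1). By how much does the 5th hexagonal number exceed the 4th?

Consecutive hexagonal numbers differ by 4n − 3: here 4·5 − 3 = 17.

17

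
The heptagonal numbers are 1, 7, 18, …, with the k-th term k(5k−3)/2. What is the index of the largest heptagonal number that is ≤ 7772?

56

Solve n(5n−3)/2 ≤ 7772 for integer n.
n = 56 gives 7756 ≤ 7772, while n = 57 gives 8037 > 7772; so the answer is index 56.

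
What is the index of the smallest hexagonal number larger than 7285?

61

Solve n(2n−1) > 7285 for integer n.
The largest n with value ≤ 7285 is 60 (since 7140 ≤ 7285 < 7381), so the first above is n = 61, value 7381.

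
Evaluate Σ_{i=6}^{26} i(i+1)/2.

Σ i(i+1)/2 = (Σi² + Σi) / 2 over i = 6..26.
Σi = 351 − 15 = 336 and Σi² = 6201 − 55 = 6146.
(1·6146 + 1·336) / 2 = 6482/2 = 3241.

3241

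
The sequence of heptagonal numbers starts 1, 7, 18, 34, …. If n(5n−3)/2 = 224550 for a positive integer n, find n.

300

Set n(5n−3)/2 = 224550, giving 5n² − 3n − 449100 = 0.
The discriminant is 9 + 40·224550 = 8982009, and √8982009 = 2997.
So n = (3 + 2997) / 10 = 3000/10 = 300.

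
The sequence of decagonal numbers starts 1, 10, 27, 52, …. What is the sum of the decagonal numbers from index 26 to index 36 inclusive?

Σ i(4i−3) = 4Σi² − 3Σi over i = 26..36.
Σi = 666 − 325 = 341 and Σi² = 16206 − 5525 = 10681.
4·10681 − 3·341 = 41701.

41701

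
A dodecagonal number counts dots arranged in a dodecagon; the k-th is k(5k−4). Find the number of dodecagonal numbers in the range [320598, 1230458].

The n-th dodecagonal number is n(5n−4).
Smallest index with value ≥ 320598: n = 254 (giving 321564).
Largest index with value ≤ 1230458: n = 496 (giving 1228096).
Indices 254 through 496: 243 terms.

243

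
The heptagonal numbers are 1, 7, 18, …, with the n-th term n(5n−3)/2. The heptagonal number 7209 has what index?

Set n(5n−3)/2 = 7209, giving 5n² − 3n − 14418 = 0.
The discriminant is 9 + 40·7209 = 288369, and √288369 = 537.
So n = (3 + 537) / 10 = 540/10 = 54.
Check: 54·(5·54 − 3)/2 = 7209. ✓

54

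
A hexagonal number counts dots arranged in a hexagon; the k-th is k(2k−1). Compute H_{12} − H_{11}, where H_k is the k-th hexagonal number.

Consecutive hexagonal numbers differ by 4n − 3: here 4·12 − 3 = 45.

45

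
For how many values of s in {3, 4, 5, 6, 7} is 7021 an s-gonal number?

1

s = 3: P(3, 118) = 7021. ✓
s = 4: P(4, 83) = 6889 and P(4, 84) = 7056; 7021 is not s-gonal.
s = 5: P(5, 68) = 6902 and P(5, 69) = 7107; 7021 is not s-gonal.
s = 6: P(6, 59) = 6903 and P(6, 60) = 7140; 7021 is not s-gonal.
s = 7: P(7, 53) = 6943 and P(7, 54) = 7209; 7021 is not s-gonal.
Hits: s ∈ {3} → 1.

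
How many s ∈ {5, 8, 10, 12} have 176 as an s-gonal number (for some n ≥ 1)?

s = 5: P(5, 11) = 176. ✓
s = 8: P(8, 8) = 176. ✓
s = 10: P(10, 7) = 175 and P(10, 8) = 232; 176 is not s-gonal.
s = 12: P(12, 6) = 156 and P(12, 7) = 217; 176 is not s-gonal.
Hits: s ∈ {5, 8} → 2.

2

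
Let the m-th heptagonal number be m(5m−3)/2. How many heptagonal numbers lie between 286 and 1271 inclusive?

The n-th heptagonal number is n(5n−3)/2.
Smallest index with value ≥ 286: n = 11 (giving 286).
Largest index with value ≤ 1271: n = 22 (giving 1177).
Indices 11 through 22: 12 terms.

12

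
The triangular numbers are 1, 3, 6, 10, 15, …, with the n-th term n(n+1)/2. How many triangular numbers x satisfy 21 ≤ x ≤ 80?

The n-th triangular number is n(n+1)/2.
Smallest index with value ≥ 21: n = 6 (giving 21).
Largest index with value ≤ 80: n = 12 (giving 78).
Indices 6 through 12: 7 terms.

7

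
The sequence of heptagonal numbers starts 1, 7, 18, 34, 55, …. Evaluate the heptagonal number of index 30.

The 30th heptagonal number is n(5n−3)/2 with n = 30.
30·(5·30 − 3)/2 = 30·147/2 = 2205.

2205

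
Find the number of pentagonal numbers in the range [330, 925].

The n-th pentagonal number is n(3n−1)/2.
Smallest index with value ≥ 330: n = 15 (giving 330).
Largest index with value ≤ 925: n = 25 (giving 925).
Indices 15 through 25: 11 terms.

11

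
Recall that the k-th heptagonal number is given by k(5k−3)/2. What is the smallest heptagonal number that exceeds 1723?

1782

Solve n(5n−3)/2 > 1723 for integer n.
The largest n with value ≤ 1723 is 26 (since 1651 ≤ 1723 < 1782), so the first above is n = 27, value 1782.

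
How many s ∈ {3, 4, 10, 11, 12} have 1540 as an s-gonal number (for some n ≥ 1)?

s = 3: P(3, 55) = 1540. ✓
s = 4: P(4, 39) = 1521 and P(4, 40) = 1600; 1540 is not s-gonal.
s = 10: P(10, 20) = 1540. ✓
s = 11: P(11, 18) = 1395 and P(11, 19) = 1558; 1540 is not s-gonal.
s = 12: P(12, 17) = 1377 and P(12, 18) = 1548; 1540 is not s-gonal.
Hits: s ∈ {3, 10} → 2.

2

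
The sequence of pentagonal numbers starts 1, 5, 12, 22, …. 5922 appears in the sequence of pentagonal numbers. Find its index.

Set n(3n−1)/2 = 5922, giving 3n² − n − 11844 = 0.
The discriminant is 1 + 24·5922 = 142129, and √142129 = 377.
So n = (1 + 377) / 6 = 378/6 = 63.
Check: 63·(3·63 − 1)/2 = 5922. ✓

63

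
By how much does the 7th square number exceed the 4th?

33

7² = 49 and 4² = 16.
Difference: 49 − 16 = 33.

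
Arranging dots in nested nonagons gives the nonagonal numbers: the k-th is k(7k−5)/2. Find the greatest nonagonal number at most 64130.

Solve n(7n−5)/2 ≤ 64130 for integer n.
n = 135 gives 63450 ≤ 64130, while n = 136 gives 64396 > 64130; so the answer is 63450.

63450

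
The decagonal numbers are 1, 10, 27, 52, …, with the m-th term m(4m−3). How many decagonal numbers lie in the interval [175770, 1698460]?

443

The n-th decagonal number is n(4n−3).
Smallest index with value ≥ 175770: n = 210 (giving 175770).
Largest index with value ≤ 1698460: n = 652 (giving 1698460).
Indices 210 through 652: 443 terms.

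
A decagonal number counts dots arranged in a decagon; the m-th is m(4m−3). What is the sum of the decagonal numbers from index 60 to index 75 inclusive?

Σ i(4i−3) = 4Σi² − 3Σi over i = 60..75.
Σi = 2850 − 1770 = 1080 and Σi² = 143450 − 70210 = 73240.
4·73240 − 3·1080 = 289720.

289720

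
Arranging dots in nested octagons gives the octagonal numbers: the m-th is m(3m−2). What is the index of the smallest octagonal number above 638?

15

Solve n(3n−2) > 638 for integer n.
The largest n with value ≤ 638 is 14 (since 560 ≤ 638 < 645), so the first above is n = 15, value 645.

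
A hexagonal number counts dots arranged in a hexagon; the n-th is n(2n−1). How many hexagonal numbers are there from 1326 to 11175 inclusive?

50

The n-th hexagonal number is n(2n−1).
Smallest index with value ≥ 1326: n = 26 (giving 1326).
Largest index with value ≤ 11175: n = 75 (giving 11175).
Indices 26 through 75: 50 terms.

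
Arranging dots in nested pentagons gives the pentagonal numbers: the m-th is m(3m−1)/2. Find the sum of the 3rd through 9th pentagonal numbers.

Σ i(3i−1)/2 = (3Σi² − Σi) / 2 over i = 3..9.
Σi = 45 − 3 = 42 and Σi² = 285 − 5 = 280.
(3·280 − 1·42) / 2 = 798/2 = 399.

399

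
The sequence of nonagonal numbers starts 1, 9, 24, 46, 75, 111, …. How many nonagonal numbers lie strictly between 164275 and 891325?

287

The n-th nonagonal number is n(7n−5)/2.
Smallest index with value > 164275: n = 218 (giving 165789).
Largest index with value < 891325: n = 504 (giving 887796).
Indices 218 through 504: 287 terms.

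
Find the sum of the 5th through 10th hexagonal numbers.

Σ i(2i−1) = 2Σi² − Σi over i = 5..10.
Σi = 55 − 10 = 45 and Σi² = 385 − 30 = 355.
2·355 − 1·45 = 665.

665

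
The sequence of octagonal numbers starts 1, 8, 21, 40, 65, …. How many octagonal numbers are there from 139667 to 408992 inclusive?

153

The n-th octagonal number is n(3n−2).
Smallest index with value ≥ 139667: n = 217 (giving 140833).
Largest index with value ≤ 408992: n = 369 (giving 407745).
Indices 217 through 369: 153 terms.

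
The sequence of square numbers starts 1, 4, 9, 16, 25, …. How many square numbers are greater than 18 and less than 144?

7

The n-th square number is n².
Smallest index with value > 18: n = 5 (giving 25).
Largest index with value < 144: n = 11 (giving 121).
Indices 5 through 11: 7 terms.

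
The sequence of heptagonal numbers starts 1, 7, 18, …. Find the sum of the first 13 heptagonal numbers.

1911

Σ i(5i−3)/2 = (5Σi² − 3Σi) / 2 over i = 1..13.
Σi = 91 and Σi² = 819.
(5·819 − 3·91) / 2 = 3822/2 = 1911.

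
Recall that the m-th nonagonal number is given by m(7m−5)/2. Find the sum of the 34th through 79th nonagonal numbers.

Σ i(7i−5)/2 = (7Σi² − 5Σi) / 2 over i = 34..79.
Σi = 3160 − 561 = 2599 and Σi² = 167480 − 12529 = 154951.
(7·154951 − 5·2599) / 2 = 1071662/2 = 535831.

535831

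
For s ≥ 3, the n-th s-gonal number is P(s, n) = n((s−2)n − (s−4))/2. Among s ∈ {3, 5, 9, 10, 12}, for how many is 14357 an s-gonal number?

1

s = 3: P(3, 168) = 14196 and P(3, 169) = 14365; 14357 is not s-gonal.
s = 5: P(5, 98) = 14357. ✓
s = 9: P(9, 64) = 14176 and P(9, 65) = 14625; 14357 is not s-gonal.
s = 10: P(10, 60) = 14220 and P(10, 61) = 14701; 14357 is not s-gonal.
s = 12: P(12, 53) = 13833 and P(12, 54) = 14364; 14357 is not s-gonal.
Hits: s ∈ {5} → 1.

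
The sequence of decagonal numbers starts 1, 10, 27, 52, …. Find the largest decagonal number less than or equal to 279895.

Solve n(4n−3) ≤ 279895 for integer n.
n = 264 gives 277992 ≤ 279895, while n = 265 gives 280105 > 279895; so the answer is 277992.

277992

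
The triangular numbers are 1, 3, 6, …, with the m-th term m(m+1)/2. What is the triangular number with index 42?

903

The 42nd triangular number is n(n+1)/2 with n = 42.
42·43/2 = 1806/2 = 903.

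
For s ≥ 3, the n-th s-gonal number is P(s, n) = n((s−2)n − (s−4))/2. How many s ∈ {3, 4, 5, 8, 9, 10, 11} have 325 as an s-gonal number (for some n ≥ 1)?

2

s = 3: P(3, 25) = 325. ✓
s = 4: P(4, 18) = 324 and P(4, 19) = 361; 325 is not s-gonal.
s = 5: P(5, 14) = 287 and P(5, 15) = 330; 325 is not s-gonal.
s = 8: P(8, 10) = 280 and P(8, 11) = 341; 325 is not s-gonal.
s = 9: P(9, 10) = 325. ✓
s = 10: P(10, 9) = 297 and P(10, 10) = 370; 325 is not s-gonal.
s = 11: P(11, 8) = 260 and P(11, 9) = 333; 325 is not s-gonal.
Hits: s ∈ {3, 9} → 2.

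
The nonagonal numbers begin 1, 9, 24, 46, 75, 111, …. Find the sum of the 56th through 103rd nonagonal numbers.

Σ i(7i−5)/2 = (7Σi² − 5Σi) / 2 over i = 56..103.
Σi = 5356 − 1540 = 3816 and Σi² = 369564 − 56980 = 312584.
(7·312584 − 5·3816) / 2 = 2169008/2 = 1084504.

1084504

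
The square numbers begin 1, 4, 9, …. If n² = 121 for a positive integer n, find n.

We need n² = 121, so n = √121 = 11.

11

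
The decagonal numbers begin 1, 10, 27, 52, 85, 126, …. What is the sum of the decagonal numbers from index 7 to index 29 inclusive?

32614

Σ i(4i−3) = 4Σi² − 3Σi over i = 7..29.
Σi = 435 − 21 = 414 and Σi² = 8555 − 91 = 8464.
4·8464 − 3·414 = 32614.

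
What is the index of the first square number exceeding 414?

21

Solve n² > 414 for integer n.
The largest n with value ≤ 414 is 20 (since 400 ≤ 414 < 441), so the first above is n = 21, value 441.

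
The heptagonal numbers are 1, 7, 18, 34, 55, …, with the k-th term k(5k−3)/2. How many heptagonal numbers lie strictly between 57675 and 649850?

358

The n-th heptagonal number is n(5n−3)/2.
Smallest index with value > 57675: n = 153 (giving 58293).
Largest index with value < 649850: n = 510 (giving 649485).
Indices 153 through 510: 358 terms.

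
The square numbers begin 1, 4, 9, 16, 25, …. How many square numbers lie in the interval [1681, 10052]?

The n-th square number is n².
Smallest index with value ≥ 1681: n = 41 (giving 1681).
Largest index with value ≤ 10052: n = 100 (giving 10000).
Indices 41 through 100: 60 terms.

60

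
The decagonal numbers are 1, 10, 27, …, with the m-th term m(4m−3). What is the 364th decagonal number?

528892

364·(4·364 − 3) = 364·1453 = 528892.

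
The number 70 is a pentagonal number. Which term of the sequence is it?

Set n(3n−1)/2 = 70, giving 3n² − n − 140 = 0.
The discriminant is 1 + 24·70 = 1681, and √1681 = 41.
So n = (1 + 41) / 6 = 42/6 = 7.

7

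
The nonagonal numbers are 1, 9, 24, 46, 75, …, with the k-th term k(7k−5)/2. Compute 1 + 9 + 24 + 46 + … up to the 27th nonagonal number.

23310

Σ i(7i−5)/2 = (7Σi² − 5Σi) / 2 over i = 1..27.
Σi = 378 and Σi² = 6930.
(7·6930 − 5·378) / 2 = 46620/2 = 23310.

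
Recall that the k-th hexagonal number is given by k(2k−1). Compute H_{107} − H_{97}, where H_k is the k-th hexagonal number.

4070

107·(2·107 − 1) = 22791 and 97·(2·97 − 1) = 18721.
Difference: 22791 − 18721 = 4070.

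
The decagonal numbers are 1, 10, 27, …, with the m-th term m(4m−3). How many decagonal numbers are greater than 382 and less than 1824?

11

The n-th decagonal number is n(4n−3).
Smallest index with value > 382: n = 11 (giving 451).
Largest index with value < 1824: n = 21 (giving 1701).
Indices 11 through 21: 11 terms.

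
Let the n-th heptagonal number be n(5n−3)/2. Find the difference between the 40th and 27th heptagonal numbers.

2158

40·(5·40 − 3)/2 = 3940 and 27·(5·27 − 3)/2 = 1782.
Difference: 3940 − 1782 = 2158.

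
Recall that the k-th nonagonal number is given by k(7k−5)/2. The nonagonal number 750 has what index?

Set n(7n−5)/2 = 750, giving 7n² − 5n − 1500 = 0.
So n = (5 + 205) / 14 = 210/14 = 15.

15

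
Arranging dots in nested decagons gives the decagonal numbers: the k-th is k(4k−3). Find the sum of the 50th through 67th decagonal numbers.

245181

Σ i(4i−3) = 4Σi² − 3Σi over i = 50..67.
Σi = 2278 − 1225 = 1053 and Σi² = 102510 − 40425 = 62085.
4·62085 − 3·1053 = 245181.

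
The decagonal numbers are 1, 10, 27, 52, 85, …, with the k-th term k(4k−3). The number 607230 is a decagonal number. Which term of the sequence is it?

390

Set n(4n−3) = 607230, giving 4n² − 3n − 607230 = 0.
The discriminant is 9 + 16·607230 = 9715689, and √9715689 = 3117.
So n = (3 + 3117) / 8 = 3120/8 = 390.
Check: 390·(4·390 − 3) = 607230. ✓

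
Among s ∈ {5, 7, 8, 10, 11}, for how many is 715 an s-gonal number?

s = 5: P(5, 22) = 715. ✓
s = 7: P(7, 17) = 697 and P(7, 18) = 783; 715 is not s-gonal.
s = 8: P(8, 15) = 645 and P(8, 16) = 736; 715 is not s-gonal.
s = 10: P(10, 13) = 637 and P(10, 14) = 742; 715 is not s-gonal.
s = 11: P(11, 13) = 715. ✓
Hits: s ∈ {5, 11} → 2.

2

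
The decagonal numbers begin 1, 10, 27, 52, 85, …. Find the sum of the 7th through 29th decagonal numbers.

Σ i(4i−3) = 4Σi² − 3Σi over i = 7..29.
Σi = 435 − 21 = 414 and Σi² = 8555 − 91 = 8464.
4·8464 − 3·414 = 32614.

32614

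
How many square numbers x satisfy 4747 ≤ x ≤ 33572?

The n-th square number is n².
Smallest index with value ≥ 4747: n = 69 (giving 4761).
Largest index with value ≤ 33572: n = 183 (giving 33489).
Indices 69 through 183: 115 terms.

115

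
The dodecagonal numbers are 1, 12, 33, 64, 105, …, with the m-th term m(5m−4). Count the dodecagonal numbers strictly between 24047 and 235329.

148

The n-th dodecagonal number is n(5n−4).
Smallest index with value > 24047: n = 70 (giving 24220).
Largest index with value < 235329: n = 217 (giving 234577).
Indices 70 through 217: 148 terms.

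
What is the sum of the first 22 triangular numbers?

Σ i(i+1)/2 = (Σi² + Σi) / 2 over i = 1..22.
Σi = 253 and Σi² = 3795.
(1·3795 + 1·253) / 2 = 4048/2 = 2024.

2024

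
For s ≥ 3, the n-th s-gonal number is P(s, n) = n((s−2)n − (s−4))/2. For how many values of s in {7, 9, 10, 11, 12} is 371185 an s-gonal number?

1

s = 7: P(7, 385) = 369985 and P(7, 386) = 371911; 371185 is not s-gonal.
s = 9: P(9, 326) = 371151 and P(9, 327) = 373434; 371185 is not s-gonal.
s = 10: P(10, 305) = 371185. ✓
s = 11: P(11, 287) = 369656 and P(11, 288) = 372240; 371185 is not s-gonal.
s = 12: P(12, 272) = 368832 and P(12, 273) = 371553; 371185 is not s-gonal.
Hits: s ∈ {10} → 1.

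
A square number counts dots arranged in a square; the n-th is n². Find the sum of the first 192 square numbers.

2377760

Σ_{i=1}^{192} i² = 192·193·385/6 = 2377760.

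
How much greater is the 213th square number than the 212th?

n² − (n−1)² = 2n − 1, so 213² − 212² = 2·213 − 1 = 425.

425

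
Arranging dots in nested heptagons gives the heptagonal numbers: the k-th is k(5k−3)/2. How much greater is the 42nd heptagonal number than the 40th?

407

42·(5·42 − 3)/2 = 4347 and 40·(5·40 − 3)/2 = 3940.
Difference: 4347 − 3940 = 407.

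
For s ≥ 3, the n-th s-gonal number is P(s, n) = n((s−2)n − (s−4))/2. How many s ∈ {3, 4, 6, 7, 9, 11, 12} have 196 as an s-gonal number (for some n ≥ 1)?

2

s = 3: P(3, 19) = 190 and P(3, 20) = 210; 196 is not s-gonal.
s = 4: P(4, 14) = 196. ✓
s = 6: P(6, 10) = 190 and P(6, 11) = 231; 196 is not s-gonal.
s = 7: P(7, 9) = 189 and P(7, 10) = 235; 196 is not s-gonal.
s = 9: P(9, 7) = 154 and P(9, 8) = 204; 196 is not s-gonal.
s = 11: P(11, 7) = 196. ✓
s = 12: P(12, 6) = 156 and P(12, 7) = 217; 196 is not s-gonal.
Hits: s ∈ {4, 11} → 2.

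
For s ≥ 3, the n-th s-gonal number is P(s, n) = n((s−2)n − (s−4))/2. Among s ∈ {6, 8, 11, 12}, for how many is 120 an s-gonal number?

s = 6: P(6, 8) = 120. ✓
s = 8: P(8, 6) = 96 and P(8, 7) = 133; 120 is not s-gonal.
s = 11: P(11, 5) = 95 and P(11, 6) = 141; 120 is not s-gonal.
s = 12: P(12, 5) = 105 and P(12, 6) = 156; 120 is not s-gonal.
Hits: s ∈ {6} → 1.

1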